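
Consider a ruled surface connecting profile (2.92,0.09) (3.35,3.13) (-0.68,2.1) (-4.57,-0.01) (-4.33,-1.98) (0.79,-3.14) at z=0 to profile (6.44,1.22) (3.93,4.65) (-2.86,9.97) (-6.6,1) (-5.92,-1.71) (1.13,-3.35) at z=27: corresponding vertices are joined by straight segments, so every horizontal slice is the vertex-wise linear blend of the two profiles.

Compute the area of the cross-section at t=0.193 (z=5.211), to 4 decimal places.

Cross-section at t=0.193: each vertex is (1-t)·p0[i] + t·p1[i].
  v1: (1-0.193)·(2.92,0.09) + 0.193·(6.44,1.22) = (3.5994,0.3081)
  v2: (1-0.193)·(3.35,3.13) + 0.193·(3.93,4.65) = (3.4619,3.4234)
  v3: (1-0.193)·(-0.68,2.1) + 0.193·(-2.86,9.97) = (-1.1007,3.6189)
  v4: (1-0.193)·(-4.57,-0.01) + 0.193·(-6.6,1) = (-4.9618,0.1849)
  v5: (1-0.193)·(-4.33,-1.98) + 0.193·(-5.92,-1.71) = (-4.6369,-1.9279)
  v6: (1-0.193)·(0.79,-3.14) + 0.193·(1.13,-3.35) = (0.8556,-3.1805)
Shoelace sum Σ(x_i·y_{i+1} − x_{i+1}·y_i):
  i=1: 3.5994·3.4234 − 3.4619·0.3081 = +11.2553 (running +11.2553)
  i=2: 3.4619·3.6189 − -1.1007·3.4234 = +16.2967 (running +27.5520)
  i=3: -1.1007·0.1849 − -4.9618·3.6189 = +17.7527 (running +45.3047)
  i=4: -4.9618·-1.9279 − -4.6369·0.1849 = +10.4233 (running +55.7280)
  i=5: -4.6369·-3.1805 − 0.8556·-1.9279 = +16.3972 (running +72.1252)
  i=6: 0.8556·0.3081 − 3.5994·-3.1805 = +11.7115 (running +83.8367)
Area = |Σ|/2 = |83.8367|/2 = 41.9184

Area at t=0.193: 41.9184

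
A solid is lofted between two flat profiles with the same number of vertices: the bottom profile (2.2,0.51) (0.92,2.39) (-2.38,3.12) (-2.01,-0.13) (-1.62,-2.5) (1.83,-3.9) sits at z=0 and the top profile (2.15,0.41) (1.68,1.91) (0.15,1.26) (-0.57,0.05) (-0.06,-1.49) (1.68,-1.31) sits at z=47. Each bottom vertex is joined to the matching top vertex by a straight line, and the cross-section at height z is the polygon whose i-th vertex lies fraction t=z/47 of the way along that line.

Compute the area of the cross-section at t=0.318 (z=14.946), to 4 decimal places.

Cross-section at t=0.318: each vertex is (1-t)·p0[i] + t·p1[i].
  v1: (1-0.318)·(2.2,0.51) + 0.318·(2.15,0.41) = (2.1841,0.4782)
  v2: (1-0.318)·(0.92,2.39) + 0.318·(1.68,1.91) = (1.1617,2.2374)
  v3: (1-0.318)·(-2.38,3.12) + 0.318·(0.15,1.26) = (-1.5755,2.5285)
  v4: (1-0.318)·(-2.01,-0.13) + 0.318·(-0.57,0.05) = (-1.5521,-0.0728)
  v5: (1-0.318)·(-1.62,-2.5) + 0.318·(-0.06,-1.49) = (-1.1239,-2.1788)
  v6: (1-0.318)·(1.83,-3.9) + 0.318·(1.68,-1.31) = (1.7823,-3.0764)
Shoelace sum Σ(x_i·y_{i+1} − x_{i+1}·y_i):
  i=1: 2.1841·2.2374 − 1.1617·0.4782 = +4.3311 (running +4.3311)
  i=2: 1.1617·2.5285 − -1.5755·2.2374 = +6.4622 (running +10.7933)
  i=3: -1.5755·-0.0728 − -1.5521·2.5285 = +4.0391 (running +14.8324)
  i=4: -1.5521·-2.1788 − -1.1239·-0.0728 = +3.2999 (running +18.1323)
  i=5: -1.1239·-3.0764 − 1.7823·-2.1788 = +7.3409 (running +25.4732)
  i=6: 1.7823·0.4782 − 2.1841·-3.0764 = +7.5714 (running +33.0447)
Area = |Σ|/2 = |33.0447|/2 = 16.5223

Area at t=0.318: 16.5223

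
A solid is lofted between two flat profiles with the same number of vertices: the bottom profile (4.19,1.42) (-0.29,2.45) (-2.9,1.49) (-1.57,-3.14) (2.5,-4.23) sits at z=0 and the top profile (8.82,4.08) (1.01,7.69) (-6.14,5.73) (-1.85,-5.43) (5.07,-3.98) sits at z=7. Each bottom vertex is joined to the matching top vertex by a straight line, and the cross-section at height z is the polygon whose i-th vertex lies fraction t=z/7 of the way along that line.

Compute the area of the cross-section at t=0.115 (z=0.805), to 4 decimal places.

Cross-section at t=0.115: each vertex is (1-t)·p0[i] + t·p1[i].
  v1: (1-0.115)·(4.19,1.42) + 0.115·(8.82,4.08) = (4.7225,1.7259)
  v2: (1-0.115)·(-0.29,2.45) + 0.115·(1.01,7.69) = (-0.1405,3.0526)
  v3: (1-0.115)·(-2.9,1.49) + 0.115·(-6.14,5.73) = (-3.2726,1.9776)
  v4: (1-0.115)·(-1.57,-3.14) + 0.115·(-1.85,-5.43) = (-1.6022,-3.4034)
  v5: (1-0.115)·(2.5,-4.23) + 0.115·(5.07,-3.98) = (2.7955,-4.2012)
Shoelace sum Σ(x_i·y_{i+1} − x_{i+1}·y_i):
  i=1: 4.7225·3.0526 − -0.1405·1.7259 = +14.6582 (running +14.6582)
  i=2: -0.1405·1.9776 − -3.2726·3.0526 = +9.7121 (running +24.3703)
  i=3: -3.2726·-3.4034 − -1.6022·1.9776 = +14.3063 (running +38.6766)
  i=4: -1.6022·-4.2012 − 2.7955·-3.4034 = +16.2455 (running +54.9221)
  i=5: 2.7955·1.7259 − 4.7225·-4.2012 = +24.6650 (running +79.5872)
Area = |Σ|/2 = |79.5872|/2 = 39.7936

Area at t=0.115: 39.7936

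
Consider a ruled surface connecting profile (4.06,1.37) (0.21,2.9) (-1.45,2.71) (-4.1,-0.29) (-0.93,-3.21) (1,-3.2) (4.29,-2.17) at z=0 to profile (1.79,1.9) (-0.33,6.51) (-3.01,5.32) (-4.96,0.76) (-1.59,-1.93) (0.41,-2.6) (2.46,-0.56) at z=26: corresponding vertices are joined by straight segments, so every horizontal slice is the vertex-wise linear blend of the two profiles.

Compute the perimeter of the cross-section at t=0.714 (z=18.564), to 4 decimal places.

Cross-section at t=0.714: each vertex is (1-t)·p0[i] + t·p1[i].
  v1: (1-0.714)·(4.06,1.37) + 0.714·(1.79,1.9) = (2.4392,1.7484)
  v2: (1-0.714)·(0.21,2.9) + 0.714·(-0.33,6.51) = (-0.1756,5.4775)
  v3: (1-0.714)·(-1.45,2.71) + 0.714·(-3.01,5.32) = (-2.5638,4.5735)
  v4: (1-0.714)·(-4.1,-0.29) + 0.714·(-4.96,0.76) = (-4.7140,0.4597)
  v5: (1-0.714)·(-0.93,-3.21) + 0.714·(-1.59,-1.93) = (-1.4012,-2.2961)
  v6: (1-0.714)·(1,-3.2) + 0.714·(0.41,-2.6) = (0.5787,-2.7716)
  v7: (1-0.714)·(4.29,-2.17) + 0.714·(2.46,-0.56) = (2.9834,-1.0205)
Perimeter = Σ |v_{i+1} − v_i|:
  edge 1→2: √(-2.6148² + 3.7291²) = 4.5545 (running 4.5545)
  edge 2→3: √(-2.3883² + -0.9040²) = 2.5536 (running 7.1081)
  edge 3→4: √(-2.1502² + -4.1138²) = 4.6419 (running 11.7500)
  edge 4→5: √(3.3128² + -2.7558²) = 4.3092 (running 16.0592)
  edge 5→6: √(1.9800² + -0.4755²) = 2.0363 (running 18.0955)
  edge 6→7: √(2.4046² + 1.7511²) = 2.9747 (running 21.0702)
  edge 7→1: √(-0.5442² + 2.7689²) = 2.8218 (running 23.8920)
Perimeter = 23.8920

Perimeter at t=0.714: 23.8920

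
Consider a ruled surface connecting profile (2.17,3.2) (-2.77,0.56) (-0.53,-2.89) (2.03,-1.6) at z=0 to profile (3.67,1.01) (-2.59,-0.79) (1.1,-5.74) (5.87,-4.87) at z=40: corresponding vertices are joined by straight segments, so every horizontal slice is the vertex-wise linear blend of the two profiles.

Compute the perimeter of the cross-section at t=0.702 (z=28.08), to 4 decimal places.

Cross-section at t=0.702: each vertex is (1-t)·p0[i] + t·p1[i].
  v1: (1-0.702)·(2.17,3.2) + 0.702·(3.67,1.01) = (3.2230,1.6626)
  v2: (1-0.702)·(-2.77,0.56) + 0.702·(-2.59,-0.79) = (-2.6436,-0.3877)
  v3: (1-0.702)·(-0.53,-2.89) + 0.702·(1.1,-5.74) = (0.6143,-4.8907)
  v4: (1-0.702)·(2.03,-1.6) + 0.702·(5.87,-4.87) = (4.7257,-3.8955)
Perimeter = Σ |v_{i+1} − v_i|:
  edge 1→2: √(-5.8666² + -2.0503²) = 6.2146 (running 6.2146)
  edge 2→3: √(3.2579² + -4.5030²) = 5.5580 (running 11.7726)
  edge 3→4: √(4.1114² + 0.9952²) = 4.2301 (running 16.0027)
  edge 4→1: √(-1.5027² + 5.5582²) = 5.7577 (running 21.7604)
Perimeter = 21.7604

Perimeter at t=0.702: 21.7604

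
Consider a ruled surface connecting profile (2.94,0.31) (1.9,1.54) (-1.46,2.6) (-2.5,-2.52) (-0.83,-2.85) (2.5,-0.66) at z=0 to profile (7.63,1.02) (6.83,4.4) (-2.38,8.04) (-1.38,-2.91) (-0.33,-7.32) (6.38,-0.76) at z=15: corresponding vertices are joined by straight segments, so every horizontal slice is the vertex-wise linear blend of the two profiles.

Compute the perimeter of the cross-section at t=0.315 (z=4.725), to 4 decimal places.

Perimeter at t=0.315: 23.8901

Cross-section at t=0.315: each vertex is (1-t)·p0[i] + t·p1[i].
  v1: (1-0.315)·(2.94,0.31) + 0.315·(7.63,1.02) = (4.4173,0.5337)
  v2: (1-0.315)·(1.9,1.54) + 0.315·(6.83,4.4) = (3.4530,2.4409)
  v3: (1-0.315)·(-1.46,2.6) + 0.315·(-2.38,8.04) = (-1.7498,4.3136)
  v4: (1-0.315)·(-2.5,-2.52) + 0.315·(-1.38,-2.91) = (-2.1472,-2.6429)
  v5: (1-0.315)·(-0.83,-2.85) + 0.315·(-0.33,-7.32) = (-0.6725,-4.2581)
  v6: (1-0.315)·(2.5,-0.66) + 0.315·(6.38,-0.76) = (3.7222,-0.6915)
Perimeter = Σ |v_{i+1} − v_i|:
  edge 1→2: √(-0.9644² + 1.9072²) = 2.1372 (running 2.1372)
  edge 2→3: √(-5.2027² + 1.8727²) = 5.5295 (running 7.6667)
  edge 3→4: √(-0.3974² + -6.9565²) = 6.9678 (running 14.6345)
  edge 4→5: √(1.4747² + -1.6152²) = 2.1871 (running 16.8217)
  edge 5→6: √(4.3947² + 3.5666²) = 5.6598 (running 22.4815)
  edge 6→1: √(0.6951² + 1.2252²) = 1.4086 (running 23.8901)
Perimeter = 23.8901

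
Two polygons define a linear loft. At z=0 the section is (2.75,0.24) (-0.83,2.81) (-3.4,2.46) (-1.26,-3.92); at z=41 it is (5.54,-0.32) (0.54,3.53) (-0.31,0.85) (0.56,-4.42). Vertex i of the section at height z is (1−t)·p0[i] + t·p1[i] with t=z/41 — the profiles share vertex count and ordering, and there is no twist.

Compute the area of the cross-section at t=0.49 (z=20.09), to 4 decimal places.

Area at t=0.49: 22.1730

Cross-section at t=0.49: each vertex is (1-t)·p0[i] + t·p1[i].
  v1: (1-0.49)·(2.75,0.24) + 0.49·(5.54,-0.32) = (4.1171,-0.0344)
  v2: (1-0.49)·(-0.83,2.81) + 0.49·(0.54,3.53) = (-0.1587,3.1628)
  v3: (1-0.49)·(-3.4,2.46) + 0.49·(-0.31,0.85) = (-1.8859,1.6711)
  v4: (1-0.49)·(-1.26,-3.92) + 0.49·(0.56,-4.42) = (-0.3682,-4.1650)
Shoelace sum Σ(x_i·y_{i+1} − x_{i+1}·y_i):
  i=1: 4.1171·3.1628 − -0.1587·-0.0344 = +13.0161 (running +13.0161)
  i=2: -0.1587·1.6711 − -1.8859·3.1628 = +5.6995 (running +18.7156)
  i=3: -1.8859·-4.1650 − -0.3682·1.6711 = +8.4701 (running +27.1857)
  i=4: -0.3682·-0.0344 − 4.1171·-4.1650 = +17.1604 (running +44.3461)
Area = |Σ|/2 = |44.3461|/2 = 22.1730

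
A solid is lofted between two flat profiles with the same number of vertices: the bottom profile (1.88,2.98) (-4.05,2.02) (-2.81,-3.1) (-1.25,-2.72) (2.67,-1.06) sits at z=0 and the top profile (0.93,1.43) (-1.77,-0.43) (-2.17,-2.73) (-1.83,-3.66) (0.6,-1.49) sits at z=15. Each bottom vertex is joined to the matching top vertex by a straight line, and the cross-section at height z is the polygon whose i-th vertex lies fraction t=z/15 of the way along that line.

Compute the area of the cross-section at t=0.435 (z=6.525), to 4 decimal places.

Cross-section at t=0.435: each vertex is (1-t)·p0[i] + t·p1[i].
  v1: (1-0.435)·(1.88,2.98) + 0.435·(0.93,1.43) = (1.4667,2.3057)
  v2: (1-0.435)·(-4.05,2.02) + 0.435·(-1.77,-0.43) = (-3.0582,0.9543)
  v3: (1-0.435)·(-2.81,-3.1) + 0.435·(-2.17,-2.73) = (-2.5316,-2.9390)
  v4: (1-0.435)·(-1.25,-2.72) + 0.435·(-1.83,-3.66) = (-1.5023,-3.1289)
  v5: (1-0.435)·(2.67,-1.06) + 0.435·(0.6,-1.49) = (1.7695,-1.2470)
Shoelace sum Σ(x_i·y_{i+1} − x_{i+1}·y_i):
  i=1: 1.4667·0.9543 − -3.0582·2.3057 = +8.4511 (running +8.4511)
  i=2: -3.0582·-2.9390 − -2.5316·0.9543 = +11.4040 (running +19.8551)
  i=3: -2.5316·-3.1289 − -1.5023·-2.9390 = +3.5058 (running +23.3609)
  i=4: -1.5023·-1.2470 − 1.7695·-3.1289 = +7.4102 (running +30.7710)
  i=5: 1.7695·2.3057 − 1.4667·-1.2470 = +5.9093 (running +36.6803)
Area = |Σ|/2 = |36.6803|/2 = 18.3401

Area at t=0.435: 18.3401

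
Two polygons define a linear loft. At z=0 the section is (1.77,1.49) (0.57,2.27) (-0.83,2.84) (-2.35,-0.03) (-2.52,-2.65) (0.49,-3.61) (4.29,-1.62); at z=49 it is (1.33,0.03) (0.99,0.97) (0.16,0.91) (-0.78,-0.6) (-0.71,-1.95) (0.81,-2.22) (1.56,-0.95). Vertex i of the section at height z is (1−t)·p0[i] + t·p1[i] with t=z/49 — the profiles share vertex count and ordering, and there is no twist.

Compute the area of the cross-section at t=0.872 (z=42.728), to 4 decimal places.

Cross-section at t=0.872: each vertex is (1-t)·p0[i] + t·p1[i].
  v1: (1-0.872)·(1.77,1.49) + 0.872·(1.33,0.03) = (1.3863,0.2169)
  v2: (1-0.872)·(0.57,2.27) + 0.872·(0.99,0.97) = (0.9362,1.1364)
  v3: (1-0.872)·(-0.83,2.84) + 0.872·(0.16,0.91) = (0.0333,1.1570)
  v4: (1-0.872)·(-2.35,-0.03) + 0.872·(-0.78,-0.6) = (-0.9810,-0.5270)
  v5: (1-0.872)·(-2.52,-2.65) + 0.872·(-0.71,-1.95) = (-0.9417,-2.0396)
  v6: (1-0.872)·(0.49,-3.61) + 0.872·(0.81,-2.22) = (0.7690,-2.3979)
  v7: (1-0.872)·(4.29,-1.62) + 0.872·(1.56,-0.95) = (1.9094,-1.0358)
Shoelace sum Σ(x_i·y_{i+1} − x_{i+1}·y_i):
  i=1: 1.3863·1.1364 − 0.9362·0.2169 = +1.3724 (running +1.3724)
  i=2: 0.9362·1.1570 − 0.0333·1.1364 = +1.0454 (running +2.4178)
  i=3: 0.0333·-0.5270 − -0.9810·1.1570 = +1.1175 (running +3.5353)
  i=4: -0.9810·-2.0396 − -0.9417·-0.5270 = +1.5045 (running +5.0397)
  i=5: -0.9417·-2.3979 − 0.7690·-2.0396 = +3.8266 (running +8.8664)
  i=6: 0.7690·-1.0358 − 1.9094·-2.3979 = +3.7821 (running +12.6485)
  i=7: 1.9094·0.2169 − 1.3863·-1.0358 = +1.8500 (running +14.4985)
Area = |Σ|/2 = |14.4985|/2 = 7.2493

Area at t=0.872: 7.2493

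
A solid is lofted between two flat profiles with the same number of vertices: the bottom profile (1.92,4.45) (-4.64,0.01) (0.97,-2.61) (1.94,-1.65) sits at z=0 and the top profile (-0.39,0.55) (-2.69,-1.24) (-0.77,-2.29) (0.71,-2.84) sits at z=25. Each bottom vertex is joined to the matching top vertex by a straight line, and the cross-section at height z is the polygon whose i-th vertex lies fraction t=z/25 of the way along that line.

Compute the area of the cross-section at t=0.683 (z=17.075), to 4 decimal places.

Area at t=0.683: 9.6617

Cross-section at t=0.683: each vertex is (1-t)·p0[i] + t·p1[i].
  v1: (1-0.683)·(1.92,4.45) + 0.683·(-0.39,0.55) = (0.3423,1.7863)
  v2: (1-0.683)·(-4.64,0.01) + 0.683·(-2.69,-1.24) = (-3.3081,-0.8438)
  v3: (1-0.683)·(0.97,-2.61) + 0.683·(-0.77,-2.29) = (-0.2184,-2.3914)
  v4: (1-0.683)·(1.94,-1.65) + 0.683·(0.71,-2.84) = (1.0999,-2.4628)
Shoelace sum Σ(x_i·y_{i+1} − x_{i+1}·y_i):
  i=1: 0.3423·-0.8438 − -3.3081·1.7863 = +5.6206 (running +5.6206)
  i=2: -3.3081·-2.3914 − -0.2184·-0.8438 = +7.7270 (running +13.3475)
  i=3: -0.2184·-2.4628 − 1.0999·-2.3914 = +3.1683 (running +16.5158)
  i=4: 1.0999·1.7863 − 0.3423·-2.4628 = +2.8077 (running +19.3235)
Area = |Σ|/2 = |19.3235|/2 = 9.6617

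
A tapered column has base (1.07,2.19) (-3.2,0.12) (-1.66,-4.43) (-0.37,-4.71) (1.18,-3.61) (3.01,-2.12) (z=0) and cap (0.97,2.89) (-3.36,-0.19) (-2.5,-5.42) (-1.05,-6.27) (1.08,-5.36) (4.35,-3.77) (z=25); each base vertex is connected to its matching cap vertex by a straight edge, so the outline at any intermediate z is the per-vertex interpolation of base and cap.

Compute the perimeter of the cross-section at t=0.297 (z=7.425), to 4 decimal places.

Cross-section at t=0.297: each vertex is (1-t)·p0[i] + t·p1[i].
  v1: (1-0.297)·(1.07,2.19) + 0.297·(0.97,2.89) = (1.0403,2.3979)
  v2: (1-0.297)·(-3.2,0.12) + 0.297·(-3.36,-0.19) = (-3.2475,0.0279)
  v3: (1-0.297)·(-1.66,-4.43) + 0.297·(-2.5,-5.42) = (-1.9095,-4.7240)
  v4: (1-0.297)·(-0.37,-4.71) + 0.297·(-1.05,-6.27) = (-0.5720,-5.1733)
  v5: (1-0.297)·(1.18,-3.61) + 0.297·(1.08,-5.36) = (1.1503,-4.1297)
  v6: (1-0.297)·(3.01,-2.12) + 0.297·(4.35,-3.77) = (3.4080,-2.6101)
Perimeter = Σ |v_{i+1} − v_i|:
  edge 1→2: √(-4.2878² + -2.3700²) = 4.8992 (running 4.8992)
  edge 2→3: √(1.3380² + -4.7520²) = 4.9367 (running 9.8359)
  edge 3→4: √(1.3375² + -0.4493²) = 1.4110 (running 11.2469)
  edge 4→5: √(1.7223² + 1.0436²) = 2.0138 (running 13.2607)
  edge 5→6: √(2.2577² + 1.5197²) = 2.7215 (running 15.9822)
  edge 6→1: √(-2.3677² + 5.0080²) = 5.5394 (running 21.5216)
Perimeter = 21.5216

Perimeter at t=0.297: 21.5216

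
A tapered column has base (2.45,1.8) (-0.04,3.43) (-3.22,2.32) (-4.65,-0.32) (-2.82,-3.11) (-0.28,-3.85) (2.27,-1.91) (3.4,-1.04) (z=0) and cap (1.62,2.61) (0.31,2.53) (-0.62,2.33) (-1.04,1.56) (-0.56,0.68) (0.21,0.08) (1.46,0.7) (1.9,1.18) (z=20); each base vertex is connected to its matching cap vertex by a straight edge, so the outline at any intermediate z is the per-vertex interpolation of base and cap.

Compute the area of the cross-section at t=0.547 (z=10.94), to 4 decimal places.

Cross-section at t=0.547: each vertex is (1-t)·p0[i] + t·p1[i].
  v1: (1-0.547)·(2.45,1.8) + 0.547·(1.62,2.61) = (1.9960,2.2431)
  v2: (1-0.547)·(-0.04,3.43) + 0.547·(0.31,2.53) = (0.1515,2.9377)
  v3: (1-0.547)·(-3.22,2.32) + 0.547·(-0.62,2.33) = (-1.7978,2.3255)
  v4: (1-0.547)·(-4.65,-0.32) + 0.547·(-1.04,1.56) = (-2.6753,0.7084)
  v5: (1-0.547)·(-2.82,-3.11) + 0.547·(-0.56,0.68) = (-1.5838,-1.0369)
  v6: (1-0.547)·(-0.28,-3.85) + 0.547·(0.21,0.08) = (-0.0120,-1.7003)
  v7: (1-0.547)·(2.27,-1.91) + 0.547·(1.46,0.7) = (1.8269,-0.4823)
  v8: (1-0.547)·(3.4,-1.04) + 0.547·(1.9,1.18) = (2.5795,0.1743)
Shoelace sum Σ(x_i·y_{i+1} − x_{i+1}·y_i):
  i=1: 1.9960·2.9377 − 0.1515·2.2431 = +5.5239 (running +5.5239)
  i=2: 0.1515·2.3255 − -1.7978·2.9377 = +5.6336 (running +11.1575)
  i=3: -1.7978·0.7084 − -2.6753·2.3255 = +4.9479 (running +16.1054)
  i=4: -2.6753·-1.0369 − -1.5838·0.7084 = +3.8959 (running +20.0013)
  i=5: -1.5838·-1.7003 − -0.0120·-1.0369 = +2.6805 (running +22.6817)
  i=6: -0.0120·-0.4823 − 1.8269·-1.7003 = +3.1121 (running +25.7938)
  i=7: 1.8269·0.1743 − 2.5795·-0.4823 = +1.5627 (running +27.3565)
  i=8: 2.5795·2.2431 − 1.9960·0.1743 = +5.4380 (running +32.7945)
Area = |Σ|/2 = |32.7945|/2 = 16.3973

Area at t=0.547: 16.3973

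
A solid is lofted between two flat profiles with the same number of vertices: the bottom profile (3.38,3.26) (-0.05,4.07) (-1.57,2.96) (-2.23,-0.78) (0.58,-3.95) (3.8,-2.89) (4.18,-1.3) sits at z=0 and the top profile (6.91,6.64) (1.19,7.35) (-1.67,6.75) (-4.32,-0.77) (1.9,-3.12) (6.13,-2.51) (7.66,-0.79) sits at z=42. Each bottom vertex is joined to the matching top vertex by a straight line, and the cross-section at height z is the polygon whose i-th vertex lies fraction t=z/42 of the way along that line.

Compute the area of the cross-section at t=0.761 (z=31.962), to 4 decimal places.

Cross-section at t=0.761: each vertex is (1-t)·p0[i] + t·p1[i].
  v1: (1-0.761)·(3.38,3.26) + 0.761·(6.91,6.64) = (6.0663,5.8322)
  v2: (1-0.761)·(-0.05,4.07) + 0.761·(1.19,7.35) = (0.8936,6.5661)
  v3: (1-0.761)·(-1.57,2.96) + 0.761·(-1.67,6.75) = (-1.6461,5.8442)
  v4: (1-0.761)·(-2.23,-0.78) + 0.761·(-4.32,-0.77) = (-3.8205,-0.7724)
  v5: (1-0.761)·(0.58,-3.95) + 0.761·(1.9,-3.12) = (1.5845,-3.3184)
  v6: (1-0.761)·(3.8,-2.89) + 0.761·(6.13,-2.51) = (5.5731,-2.6008)
  v7: (1-0.761)·(4.18,-1.3) + 0.761·(7.66,-0.79) = (6.8283,-0.9119)
Shoelace sum Σ(x_i·y_{i+1} − x_{i+1}·y_i):
  i=1: 6.0663·6.5661 − 0.8936·5.8322 = +34.6201 (running +34.6201)
  i=2: 0.8936·5.8442 − -1.6461·6.5661 = +16.0310 (running +50.6512)
  i=3: -1.6461·-0.7724 − -3.8205·5.8442 = +23.5991 (running +74.2503)
  i=4: -3.8205·-3.3184 − 1.5845·-0.7724 = +13.9017 (running +88.1519)
  i=5: 1.5845·-2.6008 − 5.5731·-3.3184 = +14.3727 (running +102.5246)
  i=6: 5.5731·-0.9119 − 6.8283·-2.6008 = +12.6770 (running +115.2016)
  i=7: 6.8283·5.8322 − 6.0663·-0.9119 = +45.3556 (running +160.5572)
Area = |Σ|/2 = |160.5572|/2 = 80.2786

Area at t=0.761: 80.2786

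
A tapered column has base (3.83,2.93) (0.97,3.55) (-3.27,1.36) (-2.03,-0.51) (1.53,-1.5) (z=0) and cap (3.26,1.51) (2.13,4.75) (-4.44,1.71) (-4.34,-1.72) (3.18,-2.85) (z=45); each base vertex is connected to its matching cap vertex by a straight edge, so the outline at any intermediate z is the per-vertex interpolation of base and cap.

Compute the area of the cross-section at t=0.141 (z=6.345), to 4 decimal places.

Cross-section at t=0.141: each vertex is (1-t)·p0[i] + t·p1[i].
  v1: (1-0.141)·(3.83,2.93) + 0.141·(3.26,1.51) = (3.7496,2.7298)
  v2: (1-0.141)·(0.97,3.55) + 0.141·(2.13,4.75) = (1.1336,3.7192)
  v3: (1-0.141)·(-3.27,1.36) + 0.141·(-4.44,1.71) = (-3.4350,1.4094)
  v4: (1-0.141)·(-2.03,-0.51) + 0.141·(-4.34,-1.72) = (-2.3557,-0.6806)
  v5: (1-0.141)·(1.53,-1.5) + 0.141·(3.18,-2.85) = (1.7627,-1.6904)
Shoelace sum Σ(x_i·y_{i+1} − x_{i+1}·y_i):
  i=1: 3.7496·3.7192 − 1.1336·2.7298 = +10.8513 (running +10.8513)
  i=2: 1.1336·1.4094 − -3.4350·3.7192 = +14.3729 (running +25.2242)
  i=3: -3.4350·-0.6806 − -2.3557·1.4094 = +5.6579 (running +30.8821)
  i=4: -2.3557·-1.6904 − 1.7627·-0.6806 = +5.1817 (running +36.0637)
  i=5: 1.7627·2.7298 − 3.7496·-1.6904 = +11.1498 (running +47.2136)
Area = |Σ|/2 = |47.2136|/2 = 23.6068

Area at t=0.141: 23.6068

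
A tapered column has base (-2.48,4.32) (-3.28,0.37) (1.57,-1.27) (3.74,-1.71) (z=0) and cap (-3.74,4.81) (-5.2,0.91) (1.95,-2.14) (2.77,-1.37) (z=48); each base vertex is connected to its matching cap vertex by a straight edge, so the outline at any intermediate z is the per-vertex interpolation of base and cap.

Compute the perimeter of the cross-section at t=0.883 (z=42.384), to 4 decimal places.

Perimeter at t=0.883: 21.7066

Cross-section at t=0.883: each vertex is (1-t)·p0[i] + t·p1[i].
  v1: (1-0.883)·(-2.48,4.32) + 0.883·(-3.74,4.81) = (-3.5926,4.7527)
  v2: (1-0.883)·(-3.28,0.37) + 0.883·(-5.2,0.91) = (-4.9754,0.8468)
  v3: (1-0.883)·(1.57,-1.27) + 0.883·(1.95,-2.14) = (1.9055,-2.0382)
  v4: (1-0.883)·(3.74,-1.71) + 0.883·(2.77,-1.37) = (2.8835,-1.4098)
Perimeter = Σ |v_{i+1} − v_i|:
  edge 1→2: √(-1.3828² + -3.9059²) = 4.1434 (running 4.1434)
  edge 2→3: √(6.8809² + -2.8850²) = 7.4612 (running 11.6046)
  edge 3→4: √(0.9780² + 0.6284²) = 1.1625 (running 12.7671)
  edge 4→1: √(-6.4761² + 6.1624²) = 8.9395 (running 21.7066)
Perimeter = 21.7066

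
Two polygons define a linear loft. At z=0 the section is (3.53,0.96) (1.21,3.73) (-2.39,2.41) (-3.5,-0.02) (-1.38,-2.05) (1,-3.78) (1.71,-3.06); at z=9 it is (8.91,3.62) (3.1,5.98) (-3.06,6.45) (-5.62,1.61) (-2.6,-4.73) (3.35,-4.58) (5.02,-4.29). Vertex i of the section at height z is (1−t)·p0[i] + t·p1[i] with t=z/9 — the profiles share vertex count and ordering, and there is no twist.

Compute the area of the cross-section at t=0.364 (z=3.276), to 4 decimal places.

Area at t=0.364: 56.4800

Cross-section at t=0.364: each vertex is (1-t)·p0[i] + t·p1[i].
  v1: (1-0.364)·(3.53,0.96) + 0.364·(8.91,3.62) = (5.4883,1.9282)
  v2: (1-0.364)·(1.21,3.73) + 0.364·(3.1,5.98) = (1.8980,4.5490)
  v3: (1-0.364)·(-2.39,2.41) + 0.364·(-3.06,6.45) = (-2.6339,3.8806)
  v4: (1-0.364)·(-3.5,-0.02) + 0.364·(-5.62,1.61) = (-4.2717,0.5733)
  v5: (1-0.364)·(-1.38,-2.05) + 0.364·(-2.6,-4.73) = (-1.8241,-3.0255)
  v6: (1-0.364)·(1,-3.78) + 0.364·(3.35,-4.58) = (1.8554,-4.0712)
  v7: (1-0.364)·(1.71,-3.06) + 0.364·(5.02,-4.29) = (2.9148,-3.5077)
Shoelace sum Σ(x_i·y_{i+1} − x_{i+1}·y_i):
  i=1: 5.4883·4.5490 − 1.8980·1.9282 = +21.3066 (running +21.3066)
  i=2: 1.8980·3.8806 − -2.6339·4.5490 = +19.3467 (running +40.6533)
  i=3: -2.6339·0.5733 − -4.2717·3.8806 = +15.0665 (running +55.7198)
  i=4: -4.2717·-3.0255 − -1.8241·0.5733 = +13.9698 (running +69.6896)
  i=5: -1.8241·-4.0712 − 1.8554·-3.0255 = +13.0397 (running +82.7293)
  i=6: 1.8554·-3.5077 − 2.9148·-4.0712 = +5.3587 (running +88.0880)
  i=7: 2.9148·1.9282 − 5.4883·-3.5077 = +24.8720 (running +112.9600)
Area = |Σ|/2 = |112.9600|/2 = 56.4800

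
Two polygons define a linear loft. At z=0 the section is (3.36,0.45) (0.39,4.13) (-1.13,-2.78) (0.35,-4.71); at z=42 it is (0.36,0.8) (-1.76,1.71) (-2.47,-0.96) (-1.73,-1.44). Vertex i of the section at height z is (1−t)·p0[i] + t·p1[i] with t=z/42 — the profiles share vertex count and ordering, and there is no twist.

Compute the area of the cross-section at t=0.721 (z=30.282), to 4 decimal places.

Cross-section at t=0.721: each vertex is (1-t)·p0[i] + t·p1[i].
  v1: (1-0.721)·(3.36,0.45) + 0.721·(0.36,0.8) = (1.1970,0.7024)
  v2: (1-0.721)·(0.39,4.13) + 0.721·(-1.76,1.71) = (-1.1601,2.3852)
  v3: (1-0.721)·(-1.13,-2.78) + 0.721·(-2.47,-0.96) = (-2.0961,-1.4678)
  v4: (1-0.721)·(0.35,-4.71) + 0.721·(-1.73,-1.44) = (-1.1497,-2.3523)
Shoelace sum Σ(x_i·y_{i+1} − x_{i+1}·y_i):
  i=1: 1.1970·2.3852 − -1.1601·0.7024 = +3.6699 (running +3.6699)
  i=2: -1.1601·-1.4678 − -2.0961·2.3852 = +6.7025 (running +10.3724)
  i=3: -2.0961·-2.3523 − -1.1497·-1.4678 = +3.2433 (running +13.6157)
  i=4: -1.1497·0.7024 − 1.1970·-2.3523 = +2.0083 (running +15.6240)
Area = |Σ|/2 = |15.6240|/2 = 7.8120

Area at t=0.721: 7.8120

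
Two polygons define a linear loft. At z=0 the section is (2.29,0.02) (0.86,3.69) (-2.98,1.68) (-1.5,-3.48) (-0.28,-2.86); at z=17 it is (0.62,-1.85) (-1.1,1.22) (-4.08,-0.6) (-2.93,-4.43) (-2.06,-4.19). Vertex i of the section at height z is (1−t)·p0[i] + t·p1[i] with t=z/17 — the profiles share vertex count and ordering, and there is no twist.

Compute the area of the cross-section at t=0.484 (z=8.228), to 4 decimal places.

Area at t=0.484: 18.4077

Cross-section at t=0.484: each vertex is (1-t)·p0[i] + t·p1[i].
  v1: (1-0.484)·(2.29,0.02) + 0.484·(0.62,-1.85) = (1.4817,-0.8851)
  v2: (1-0.484)·(0.86,3.69) + 0.484·(-1.1,1.22) = (-0.0886,2.4945)
  v3: (1-0.484)·(-2.98,1.68) + 0.484·(-4.08,-0.6) = (-3.5124,0.5765)
  v4: (1-0.484)·(-1.5,-3.48) + 0.484·(-2.93,-4.43) = (-2.1921,-3.9398)
  v5: (1-0.484)·(-0.28,-2.86) + 0.484·(-2.06,-4.19) = (-1.1415,-3.5037)
Shoelace sum Σ(x_i·y_{i+1} − x_{i+1}·y_i):
  i=1: 1.4817·2.4945 − -0.0886·-0.8851 = +3.6177 (running +3.6177)
  i=2: -0.0886·0.5765 − -3.5124·2.4945 = +8.7107 (running +12.3284)
  i=3: -3.5124·-3.9398 − -2.1921·0.5765 = +15.1019 (running +27.4302)
  i=4: -2.1921·-3.5037 − -1.1415·-3.9398 = +3.1832 (running +30.6135)
  i=5: -1.1415·-0.8851 − 1.4817·-3.5037 = +6.2019 (running +36.8153)
Area = |Σ|/2 = |36.8153|/2 = 18.4077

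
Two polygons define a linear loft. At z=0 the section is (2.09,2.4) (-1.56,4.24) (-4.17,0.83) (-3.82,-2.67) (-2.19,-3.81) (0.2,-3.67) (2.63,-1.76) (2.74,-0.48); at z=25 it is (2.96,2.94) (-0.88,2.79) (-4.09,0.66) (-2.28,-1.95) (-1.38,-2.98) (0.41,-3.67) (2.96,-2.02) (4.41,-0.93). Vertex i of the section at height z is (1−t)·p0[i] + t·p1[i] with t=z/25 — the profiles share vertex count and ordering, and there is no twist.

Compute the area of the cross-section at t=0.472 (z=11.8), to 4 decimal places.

Area at t=0.472: 38.6913

Cross-section at t=0.472: each vertex is (1-t)·p0[i] + t·p1[i].
  v1: (1-0.472)·(2.09,2.4) + 0.472·(2.96,2.94) = (2.5006,2.6549)
  v2: (1-0.472)·(-1.56,4.24) + 0.472·(-0.88,2.79) = (-1.2390,3.5556)
  v3: (1-0.472)·(-4.17,0.83) + 0.472·(-4.09,0.66) = (-4.1322,0.7498)
  v4: (1-0.472)·(-3.82,-2.67) + 0.472·(-2.28,-1.95) = (-3.0931,-2.3302)
  v5: (1-0.472)·(-2.19,-3.81) + 0.472·(-1.38,-2.98) = (-1.8077,-3.4182)
  v6: (1-0.472)·(0.2,-3.67) + 0.472·(0.41,-3.67) = (0.2991,-3.6700)
  v7: (1-0.472)·(2.63,-1.76) + 0.472·(2.96,-2.02) = (2.7858,-1.8827)
  v8: (1-0.472)·(2.74,-0.48) + 0.472·(4.41,-0.93) = (3.5282,-0.6924)
Shoelace sum Σ(x_i·y_{i+1} − x_{i+1}·y_i):
  i=1: 2.5006·3.5556 − -1.2390·2.6549 = +12.1808 (running +12.1808)
  i=2: -1.2390·0.7498 − -4.1322·3.5556 = +13.7636 (running +25.9444)
  i=3: -4.1322·-2.3302 − -3.0931·0.7498 = +11.9479 (running +37.8923)
  i=4: -3.0931·-3.4182 − -1.8077·-2.3302 = +6.3608 (running +44.2531)
  i=5: -1.8077·-3.6700 − 0.2991·-3.4182 = +7.6566 (running +51.9098)
  i=6: 0.2991·-1.8827 − 2.7858·-3.6700 = +9.6606 (running +61.5703)
  i=7: 2.7858·-0.6924 − 3.5282·-1.8827 = +4.7138 (running +66.2842)
  i=8: 3.5282·2.6549 − 2.5006·-0.6924 = +11.0985 (running +77.3827)
Area = |Σ|/2 = |77.3827|/2 = 38.6913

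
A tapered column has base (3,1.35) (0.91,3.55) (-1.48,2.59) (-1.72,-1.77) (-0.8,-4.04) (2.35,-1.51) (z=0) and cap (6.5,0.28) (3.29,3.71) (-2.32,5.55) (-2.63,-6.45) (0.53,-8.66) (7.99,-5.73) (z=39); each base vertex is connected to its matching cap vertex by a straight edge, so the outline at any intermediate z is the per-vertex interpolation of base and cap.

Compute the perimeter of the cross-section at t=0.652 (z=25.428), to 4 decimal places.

Cross-section at t=0.652: each vertex is (1-t)·p0[i] + t·p1[i].
  v1: (1-0.652)·(3,1.35) + 0.652·(6.5,0.28) = (5.2820,0.6524)
  v2: (1-0.652)·(0.91,3.55) + 0.652·(3.29,3.71) = (2.4618,3.6543)
  v3: (1-0.652)·(-1.48,2.59) + 0.652·(-2.32,5.55) = (-2.0277,4.5199)
  v4: (1-0.652)·(-1.72,-1.77) + 0.652·(-2.63,-6.45) = (-2.3133,-4.8214)
  v5: (1-0.652)·(-0.8,-4.04) + 0.652·(0.53,-8.66) = (0.0672,-7.0522)
  v6: (1-0.652)·(2.35,-1.51) + 0.652·(7.99,-5.73) = (6.0273,-4.2614)
Perimeter = Σ |v_{i+1} − v_i|:
  edge 1→2: √(-2.8202² + 3.0020²) = 4.1189 (running 4.1189)
  edge 2→3: √(-4.4894² + 0.8656²) = 4.5721 (running 8.6910)
  edge 3→4: √(-0.2856² + -9.3413²) = 9.3456 (running 18.0367)
  edge 4→5: √(2.3805² + -2.2309²) = 3.2624 (running 21.2991)
  edge 5→6: √(5.9601² + 2.7908²) = 6.5812 (running 27.8803)
  edge 6→1: √(-0.7453² + 4.9138²) = 4.9700 (running 32.8503)
Perimeter = 32.8503

Perimeter at t=0.652: 32.8503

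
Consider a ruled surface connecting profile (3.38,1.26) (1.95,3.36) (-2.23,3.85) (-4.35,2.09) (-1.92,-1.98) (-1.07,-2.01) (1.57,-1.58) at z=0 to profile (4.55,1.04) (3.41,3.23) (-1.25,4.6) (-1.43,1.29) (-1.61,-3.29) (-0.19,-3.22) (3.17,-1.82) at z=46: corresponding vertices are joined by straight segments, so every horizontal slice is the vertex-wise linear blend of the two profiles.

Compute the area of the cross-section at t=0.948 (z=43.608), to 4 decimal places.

Cross-section at t=0.948: each vertex is (1-t)·p0[i] + t·p1[i].
  v1: (1-0.948)·(3.38,1.26) + 0.948·(4.55,1.04) = (4.4892,1.0514)
  v2: (1-0.948)·(1.95,3.36) + 0.948·(3.41,3.23) = (3.3341,3.2368)
  v3: (1-0.948)·(-2.23,3.85) + 0.948·(-1.25,4.6) = (-1.3010,4.5610)
  v4: (1-0.948)·(-4.35,2.09) + 0.948·(-1.43,1.29) = (-1.5818,1.3316)
  v5: (1-0.948)·(-1.92,-1.98) + 0.948·(-1.61,-3.29) = (-1.6261,-3.2219)
  v6: (1-0.948)·(-1.07,-2.01) + 0.948·(-0.19,-3.22) = (-0.2358,-3.1571)
  v7: (1-0.948)·(1.57,-1.58) + 0.948·(3.17,-1.82) = (3.0868,-1.8075)
Shoelace sum Σ(x_i·y_{i+1} − x_{i+1}·y_i):
  i=1: 4.4892·3.2368 − 3.3341·1.0514 = +11.0247 (running +11.0247)
  i=2: 3.3341·4.5610 − -1.3010·3.2368 = +19.4176 (running +30.4424)
  i=3: -1.3010·1.3316 − -1.5818·4.5610 = +5.4824 (running +35.9248)
  i=4: -1.5818·-3.2219 − -1.6261·1.3316 = +7.2618 (running +43.1866)
  i=5: -1.6261·-3.1571 − -0.2358·-3.2219 = +4.3742 (running +47.5608)
  i=6: -0.2358·-1.8075 − 3.0868·-3.1571 = +10.1714 (running +57.7323)
  i=7: 3.0868·1.0514 − 4.4892·-1.8075 = +11.3598 (running +69.0921)
Area = |Σ|/2 = |69.0921|/2 = 34.5460

Area at t=0.948: 34.5460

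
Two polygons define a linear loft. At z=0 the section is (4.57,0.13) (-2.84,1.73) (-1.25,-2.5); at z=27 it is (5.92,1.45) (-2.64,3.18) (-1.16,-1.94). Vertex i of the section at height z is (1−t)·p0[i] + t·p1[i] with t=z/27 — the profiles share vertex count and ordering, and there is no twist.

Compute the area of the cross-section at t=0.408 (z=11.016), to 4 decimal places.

Cross-section at t=0.408: each vertex is (1-t)·p0[i] + t·p1[i].
  v1: (1-0.408)·(4.57,0.13) + 0.408·(5.92,1.45) = (5.1208,0.6686)
  v2: (1-0.408)·(-2.84,1.73) + 0.408·(-2.64,3.18) = (-2.7584,2.3216)
  v3: (1-0.408)·(-1.25,-2.5) + 0.408·(-1.16,-1.94) = (-1.2133,-2.2715)
Shoelace sum Σ(x_i·y_{i+1} − x_{i+1}·y_i):
  i=1: 5.1208·2.3216 − -2.7584·0.6686 = +13.7326 (running +13.7326)
  i=2: -2.7584·-2.2715 − -1.2133·2.3216 = +9.0825 (running +22.8151)
  i=3: -1.2133·0.6686 − 5.1208·-2.2715 = +10.8208 (running +33.6360)
Area = |Σ|/2 = |33.6360|/2 = 16.8180

Area at t=0.408: 16.8180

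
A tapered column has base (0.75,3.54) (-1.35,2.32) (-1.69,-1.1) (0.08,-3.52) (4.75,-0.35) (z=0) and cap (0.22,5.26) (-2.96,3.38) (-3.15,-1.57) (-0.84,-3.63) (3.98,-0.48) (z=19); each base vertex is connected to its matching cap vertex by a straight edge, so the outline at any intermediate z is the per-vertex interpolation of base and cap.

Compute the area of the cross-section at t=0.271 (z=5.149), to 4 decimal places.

Area at t=0.271: 29.0881

Cross-section at t=0.271: each vertex is (1-t)·p0[i] + t·p1[i].
  v1: (1-0.271)·(0.75,3.54) + 0.271·(0.22,5.26) = (0.6064,4.0061)
  v2: (1-0.271)·(-1.35,2.32) + 0.271·(-2.96,3.38) = (-1.7863,2.6073)
  v3: (1-0.271)·(-1.69,-1.1) + 0.271·(-3.15,-1.57) = (-2.0857,-1.2274)
  v4: (1-0.271)·(0.08,-3.52) + 0.271·(-0.84,-3.63) = (-0.1693,-3.5498)
  v5: (1-0.271)·(4.75,-0.35) + 0.271·(3.98,-0.48) = (4.5413,-0.3852)
Shoelace sum Σ(x_i·y_{i+1} − x_{i+1}·y_i):
  i=1: 0.6064·2.6073 − -1.7863·4.0061 = +8.7371 (running +8.7371)
  i=2: -1.7863·-1.2274 − -2.0857·2.6073 = +7.6303 (running +16.3675)
  i=3: -2.0857·-3.5498 − -0.1693·-1.2274 = +7.1959 (running +23.5633)
  i=4: -0.1693·-0.3852 − 4.5413·-3.5498 = +16.1861 (running +39.7494)
  i=5: 4.5413·4.0061 − 0.6064·-0.3852 = +18.4267 (running +58.1761)
Area = |Σ|/2 = |58.1761|/2 = 29.0881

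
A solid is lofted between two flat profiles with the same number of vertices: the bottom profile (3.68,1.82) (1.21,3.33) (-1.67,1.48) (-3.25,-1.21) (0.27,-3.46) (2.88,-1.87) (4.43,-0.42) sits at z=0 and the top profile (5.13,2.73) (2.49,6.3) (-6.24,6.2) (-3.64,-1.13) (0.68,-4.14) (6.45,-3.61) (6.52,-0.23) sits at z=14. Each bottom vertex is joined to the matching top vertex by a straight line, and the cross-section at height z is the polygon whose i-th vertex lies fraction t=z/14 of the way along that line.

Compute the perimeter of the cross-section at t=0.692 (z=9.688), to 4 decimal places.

Cross-section at t=0.692: each vertex is (1-t)·p0[i] + t·p1[i].
  v1: (1-0.692)·(3.68,1.82) + 0.692·(5.13,2.73) = (4.6834,2.4497)
  v2: (1-0.692)·(1.21,3.33) + 0.692·(2.49,6.3) = (2.0958,5.3852)
  v3: (1-0.692)·(-1.67,1.48) + 0.692·(-6.24,6.2) = (-4.8324,4.7462)
  v4: (1-0.692)·(-3.25,-1.21) + 0.692·(-3.64,-1.13) = (-3.5199,-1.1546)
  v5: (1-0.692)·(0.27,-3.46) + 0.692·(0.68,-4.14) = (0.5537,-3.9306)
  v6: (1-0.692)·(2.88,-1.87) + 0.692·(6.45,-3.61) = (5.3504,-3.0741)
  v7: (1-0.692)·(4.43,-0.42) + 0.692·(6.52,-0.23) = (5.8763,-0.2885)
Perimeter = Σ |v_{i+1} − v_i|:
  edge 1→2: √(-2.5876² + 2.9355²) = 3.9132 (running 3.9132)
  edge 2→3: √(-6.9282² + -0.6390²) = 6.9576 (running 10.8708)
  edge 3→4: √(1.3126² + -5.9009²) = 6.0451 (running 16.9159)
  edge 4→5: √(4.0736² + -2.7759²) = 4.9295 (running 21.8454)
  edge 5→6: √(4.7967² + 0.8565²) = 4.8726 (running 26.7180)
  edge 6→7: √(0.5258² + 2.7856²) = 2.8348 (running 29.5527)
  edge 7→1: √(-1.1929² + 2.7382²) = 2.9868 (running 32.5395)
Perimeter = 32.5395

Perimeter at t=0.692: 32.5395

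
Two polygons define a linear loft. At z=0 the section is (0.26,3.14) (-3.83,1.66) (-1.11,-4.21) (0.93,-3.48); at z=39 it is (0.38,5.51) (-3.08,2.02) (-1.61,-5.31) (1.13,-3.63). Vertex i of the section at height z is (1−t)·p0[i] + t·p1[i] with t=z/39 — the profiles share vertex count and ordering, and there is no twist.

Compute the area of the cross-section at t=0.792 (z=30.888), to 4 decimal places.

Area at t=0.792: 26.9931

Cross-section at t=0.792: each vertex is (1-t)·p0[i] + t·p1[i].
  v1: (1-0.792)·(0.26,3.14) + 0.792·(0.38,5.51) = (0.3550,5.0170)
  v2: (1-0.792)·(-3.83,1.66) + 0.792·(-3.08,2.02) = (-3.2360,1.9451)
  v3: (1-0.792)·(-1.11,-4.21) + 0.792·(-1.61,-5.31) = (-1.5060,-5.0812)
  v4: (1-0.792)·(0.93,-3.48) + 0.792·(1.13,-3.63) = (1.0884,-3.5988)
Shoelace sum Σ(x_i·y_{i+1} − x_{i+1}·y_i):
  i=1: 0.3550·1.9451 − -3.2360·5.0170 = +16.9257 (running +16.9257)
  i=2: -3.2360·-5.0812 − -1.5060·1.9451 = +19.3721 (running +36.2979)
  i=3: -1.5060·-3.5988 − 1.0884·-5.0812 = +10.9502 (running +47.2480)
  i=4: 1.0884·5.0170 − 0.3550·-3.5988 = +6.7383 (running +53.9863)
Area = |Σ|/2 = |53.9863|/2 = 26.9931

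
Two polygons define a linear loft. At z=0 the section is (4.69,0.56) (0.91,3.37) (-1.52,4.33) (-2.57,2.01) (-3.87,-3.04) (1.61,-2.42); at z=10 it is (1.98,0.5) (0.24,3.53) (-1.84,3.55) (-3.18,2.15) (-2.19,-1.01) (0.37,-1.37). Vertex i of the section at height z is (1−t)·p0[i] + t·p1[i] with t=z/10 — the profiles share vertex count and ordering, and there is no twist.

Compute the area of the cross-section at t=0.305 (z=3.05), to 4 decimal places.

Area at t=0.305: 30.7887

Cross-section at t=0.305: each vertex is (1-t)·p0[i] + t·p1[i].
  v1: (1-0.305)·(4.69,0.56) + 0.305·(1.98,0.5) = (3.8635,0.5417)
  v2: (1-0.305)·(0.91,3.37) + 0.305·(0.24,3.53) = (0.7057,3.4188)
  v3: (1-0.305)·(-1.52,4.33) + 0.305·(-1.84,3.55) = (-1.6176,4.0921)
  v4: (1-0.305)·(-2.57,2.01) + 0.305·(-3.18,2.15) = (-2.7561,2.0527)
  v5: (1-0.305)·(-3.87,-3.04) + 0.305·(-2.19,-1.01) = (-3.3576,-2.4209)
  v6: (1-0.305)·(1.61,-2.42) + 0.305·(0.37,-1.37) = (1.2318,-2.0998)
Shoelace sum Σ(x_i·y_{i+1} − x_{i+1}·y_i):
  i=1: 3.8635·3.4188 − 0.7057·0.5417 = +12.8261 (running +12.8261)
  i=2: 0.7057·4.0921 − -1.6176·3.4188 = +8.4178 (running +21.2440)
  i=3: -1.6176·2.0527 − -2.7561·4.0921 = +7.9576 (running +29.2015)
  i=4: -2.7561·-2.4209 − -3.3576·2.0527 = +13.5641 (running +42.7657)
  i=5: -3.3576·-2.0998 − 1.2318·-2.4209 = +10.0321 (running +52.7978)
  i=6: 1.2318·0.5417 − 3.8635·-2.0998 = +8.7795 (running +61.5773)
Area = |Σ|/2 = |61.5773|/2 = 30.7887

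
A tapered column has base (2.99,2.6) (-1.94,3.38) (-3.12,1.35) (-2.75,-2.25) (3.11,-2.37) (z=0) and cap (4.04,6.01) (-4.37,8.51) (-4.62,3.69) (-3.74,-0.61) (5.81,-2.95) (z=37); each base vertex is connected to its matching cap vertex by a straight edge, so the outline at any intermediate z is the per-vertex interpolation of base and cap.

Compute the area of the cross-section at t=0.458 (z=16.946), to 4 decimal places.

Area at t=0.458: 51.3355

Cross-section at t=0.458: each vertex is (1-t)·p0[i] + t·p1[i].
  v1: (1-0.458)·(2.99,2.6) + 0.458·(4.04,6.01) = (3.4709,4.1618)
  v2: (1-0.458)·(-1.94,3.38) + 0.458·(-4.37,8.51) = (-3.0529,5.7295)
  v3: (1-0.458)·(-3.12,1.35) + 0.458·(-4.62,3.69) = (-3.8070,2.4217)
  v4: (1-0.458)·(-2.75,-2.25) + 0.458·(-3.74,-0.61) = (-3.2034,-1.4989)
  v5: (1-0.458)·(3.11,-2.37) + 0.458·(5.81,-2.95) = (4.3466,-2.6356)
Shoelace sum Σ(x_i·y_{i+1} − x_{i+1}·y_i):
  i=1: 3.4709·5.7295 − -3.0529·4.1618 = +32.5923 (running +32.5923)
  i=2: -3.0529·2.4217 − -3.8070·5.7295 = +14.4190 (running +47.0113)
  i=3: -3.8070·-1.4989 − -3.2034·2.4217 = +13.4640 (running +60.4753)
  i=4: -3.2034·-2.6356 − 4.3466·-1.4989 = +14.9581 (running +75.4334)
  i=5: 4.3466·4.1618 − 3.4709·-2.6356 = +27.2376 (running +102.6711)
Area = |Σ|/2 = |102.6711|/2 = 51.3355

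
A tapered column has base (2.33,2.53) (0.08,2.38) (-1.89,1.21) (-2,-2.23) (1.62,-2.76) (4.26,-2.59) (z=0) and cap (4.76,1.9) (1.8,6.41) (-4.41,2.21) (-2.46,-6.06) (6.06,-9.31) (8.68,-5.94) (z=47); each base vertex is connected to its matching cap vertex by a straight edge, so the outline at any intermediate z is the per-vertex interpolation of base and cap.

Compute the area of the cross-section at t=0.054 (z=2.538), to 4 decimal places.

Area at t=0.054: 28.3396

Cross-section at t=0.054: each vertex is (1-t)·p0[i] + t·p1[i].
  v1: (1-0.054)·(2.33,2.53) + 0.054·(4.76,1.9) = (2.4612,2.4960)
  v2: (1-0.054)·(0.08,2.38) + 0.054·(1.8,6.41) = (0.1729,2.5976)
  v3: (1-0.054)·(-1.89,1.21) + 0.054·(-4.41,2.21) = (-2.0261,1.2640)
  v4: (1-0.054)·(-2,-2.23) + 0.054·(-2.46,-6.06) = (-2.0248,-2.4368)
  v5: (1-0.054)·(1.62,-2.76) + 0.054·(6.06,-9.31) = (1.8598,-3.1137)
  v6: (1-0.054)·(4.26,-2.59) + 0.054·(8.68,-5.94) = (4.4987,-2.7709)
Shoelace sum Σ(x_i·y_{i+1} − x_{i+1}·y_i):
  i=1: 2.4612·2.5976 − 0.1729·2.4960 = +5.9618 (running +5.9618)
  i=2: 0.1729·1.2640 − -2.0261·2.5976 = +5.4815 (running +11.4433)
  i=3: -2.0261·-2.4368 − -2.0248·1.2640 = +7.4966 (running +18.9399)
  i=4: -2.0248·-3.1137 − 1.8598·-2.4368 = +10.8366 (running +29.7766)
  i=5: 1.8598·-2.7709 − 4.4987·-3.1137 = +8.8543 (running +38.6309)
  i=6: 4.4987·2.4960 − 2.4612·-2.7709 = +18.0484 (running +56.6793)
Area = |Σ|/2 = |56.6793|/2 = 28.3396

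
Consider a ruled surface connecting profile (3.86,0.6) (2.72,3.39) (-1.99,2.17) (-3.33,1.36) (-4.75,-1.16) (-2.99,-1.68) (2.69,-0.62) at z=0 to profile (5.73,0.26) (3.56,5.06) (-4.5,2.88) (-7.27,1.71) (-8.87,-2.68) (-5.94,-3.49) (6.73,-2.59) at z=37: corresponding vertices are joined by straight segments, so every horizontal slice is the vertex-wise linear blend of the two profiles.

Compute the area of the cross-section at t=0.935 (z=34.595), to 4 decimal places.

Cross-section at t=0.935: each vertex is (1-t)·p0[i] + t·p1[i].
  v1: (1-0.935)·(3.86,0.6) + 0.935·(5.73,0.26) = (5.6085,0.2821)
  v2: (1-0.935)·(2.72,3.39) + 0.935·(3.56,5.06) = (3.5054,4.9514)
  v3: (1-0.935)·(-1.99,2.17) + 0.935·(-4.5,2.88) = (-4.3369,2.8338)
  v4: (1-0.935)·(-3.33,1.36) + 0.935·(-7.27,1.71) = (-7.0139,1.6873)
  v5: (1-0.935)·(-4.75,-1.16) + 0.935·(-8.87,-2.68) = (-8.6022,-2.5812)
  v6: (1-0.935)·(-2.99,-1.68) + 0.935·(-5.94,-3.49) = (-5.7483,-3.3724)
  v7: (1-0.935)·(2.69,-0.62) + 0.935·(6.73,-2.59) = (6.4674,-2.4619)
Shoelace sum Σ(x_i·y_{i+1} − x_{i+1}·y_i):
  i=1: 5.6085·4.9514 − 3.5054·0.2821 = +26.7811 (running +26.7811)
  i=2: 3.5054·2.8338 − -4.3369·4.9514 = +31.4075 (running +58.1886)
  i=3: -4.3369·1.6873 − -7.0139·2.8338 = +12.5590 (running +70.7476)
  i=4: -7.0139·-2.5812 − -8.6022·1.6873 = +32.6183 (running +103.3659)
  i=5: -8.6022·-3.3724 − -5.7483·-2.5812 = +14.1722 (running +117.5381)
  i=6: -5.7483·-2.4619 − 6.4674·-3.3724 = +35.9622 (running +153.5004)
  i=7: 6.4674·0.2821 − 5.6085·-2.4619 = +15.6322 (running +169.1326)
Area = |Σ|/2 = |169.1326|/2 = 84.5663

Area at t=0.935: 84.5663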